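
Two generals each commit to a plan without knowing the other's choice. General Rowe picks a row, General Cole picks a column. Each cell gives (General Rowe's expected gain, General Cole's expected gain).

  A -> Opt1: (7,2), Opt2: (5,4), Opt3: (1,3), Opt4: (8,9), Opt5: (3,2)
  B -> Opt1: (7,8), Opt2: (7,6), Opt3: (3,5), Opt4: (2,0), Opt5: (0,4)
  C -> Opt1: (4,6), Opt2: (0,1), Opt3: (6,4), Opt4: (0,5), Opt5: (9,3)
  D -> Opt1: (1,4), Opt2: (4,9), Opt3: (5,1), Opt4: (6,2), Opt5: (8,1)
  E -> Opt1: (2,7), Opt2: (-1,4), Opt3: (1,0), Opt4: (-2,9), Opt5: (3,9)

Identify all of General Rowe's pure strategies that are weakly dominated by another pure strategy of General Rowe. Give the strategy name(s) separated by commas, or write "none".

A is not dominated — it holds its own against B at Opt4 (8>2); C at Opt1 (7>4); D at Opt1 (7>1); E at Opt1 (7>2).
B is not dominated — it holds its own against A at Opt2 (7>5); C at Opt1 (7>4); D at Opt1 (7>1); E at Opt1 (7>2).
Nothing dominates C: A at Opt3 (6>1); B at Opt3 (6>3); D at Opt1 (4>1); E at Opt1 (4>2).
D: no other strategy beats it everywhere (A at Opt3 (5>1); B at Opt3 (5>3); C at Opt2 (4>0); E at Opt2 (4>-1)).
E is weakly dominated by A (Opt1: 7>2, Opt2: 5>-1, Opt3: 1=1, Opt4: 8>-2, Opt5: 3=3).

E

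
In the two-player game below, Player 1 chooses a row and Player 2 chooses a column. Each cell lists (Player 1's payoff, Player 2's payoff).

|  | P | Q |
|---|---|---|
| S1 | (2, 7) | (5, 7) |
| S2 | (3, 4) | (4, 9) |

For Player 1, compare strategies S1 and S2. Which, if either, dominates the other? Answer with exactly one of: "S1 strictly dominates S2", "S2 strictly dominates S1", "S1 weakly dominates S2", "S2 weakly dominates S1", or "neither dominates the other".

neither dominates the other

S1's payoffs vs S2's, by Player 2's action — P: 2<3, Q: 5>4.
S1 does better at Q but worse at P; neither strategy dominates the other.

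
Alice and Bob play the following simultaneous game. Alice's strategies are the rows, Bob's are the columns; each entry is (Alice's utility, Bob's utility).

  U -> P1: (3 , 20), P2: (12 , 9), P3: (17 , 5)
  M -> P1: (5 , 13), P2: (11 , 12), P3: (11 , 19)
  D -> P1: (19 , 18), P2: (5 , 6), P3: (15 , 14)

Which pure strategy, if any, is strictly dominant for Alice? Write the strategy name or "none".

U fails to dominate M at P1 (3<5).
M fails to dominate U at P2 (11<12).
D fails to dominate U at P2 (5<12).
No single strategy dominates all the others.

none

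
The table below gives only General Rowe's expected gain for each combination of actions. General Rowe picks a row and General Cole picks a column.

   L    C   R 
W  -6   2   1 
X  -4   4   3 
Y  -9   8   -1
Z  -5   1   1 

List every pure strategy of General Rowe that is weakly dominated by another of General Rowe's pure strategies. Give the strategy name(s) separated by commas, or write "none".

W, Z

W is weakly dominated by X (L: -4>-6, C: 4>2, R: 3>1).
X: no other strategy beats it everywhere (W at L (-4>-6); Y at L (-4>-9); Z at L (-4>-5)).
Y: no other strategy beats it everywhere (W at C (8>2); X at C (8>4); Z at C (8>1)).
Z is weakly dominated by X (L: -4>-5, C: 4>1, R: 3>1).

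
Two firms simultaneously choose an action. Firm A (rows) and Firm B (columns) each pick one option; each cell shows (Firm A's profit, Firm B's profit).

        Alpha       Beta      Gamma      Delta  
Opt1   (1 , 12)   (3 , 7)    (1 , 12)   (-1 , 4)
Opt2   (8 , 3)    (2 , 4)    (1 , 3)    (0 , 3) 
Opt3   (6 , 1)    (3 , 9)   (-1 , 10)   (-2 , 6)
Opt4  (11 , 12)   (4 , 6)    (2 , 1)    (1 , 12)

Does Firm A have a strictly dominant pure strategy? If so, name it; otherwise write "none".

Opt4 vs Opt1: Alpha: 11>1, Beta: 4>3, Gamma: 2>1, Delta: 1>-1.
Opt4 vs Opt2: Alpha: 11>8, Beta: 4>2, Gamma: 2>1, Delta: 1>0.
Opt4 vs Opt3: Alpha: 11>6, Beta: 4>3, Gamma: 2>-1, Delta: 1>-2.
Opt4 strictly beats every other strategy against every opponent action, so it is strictly dominant.

Opt4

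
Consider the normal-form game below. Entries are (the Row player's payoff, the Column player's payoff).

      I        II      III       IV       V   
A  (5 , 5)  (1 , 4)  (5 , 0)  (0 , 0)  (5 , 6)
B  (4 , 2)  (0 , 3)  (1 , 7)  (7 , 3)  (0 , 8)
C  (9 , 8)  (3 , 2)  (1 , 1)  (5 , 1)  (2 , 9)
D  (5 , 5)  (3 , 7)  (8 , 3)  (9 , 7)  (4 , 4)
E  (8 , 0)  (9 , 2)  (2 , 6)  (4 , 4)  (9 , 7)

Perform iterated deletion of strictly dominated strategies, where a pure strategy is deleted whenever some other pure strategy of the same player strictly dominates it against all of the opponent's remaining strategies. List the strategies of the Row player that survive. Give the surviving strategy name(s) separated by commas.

C, D, E

For the Row player, D strictly dominates B on the remaining columns (I: 5>4, II: 3>0, III: 8>1, IV: 9>7, V: 4>0); eliminate B.
The Column player's strategy III is strictly dominated by V (A: 6>0, C: 9>1, D: 4>3, E: 7>6) and is removed.
For the Row player, E strictly dominates A on the remaining columns (I: 8>5, II: 9>1, IV: 4>0, V: 9>5); eliminate A.
Among the remaining strategies, none is strictly dominated by another pure strategy of the same player, so the elimination stops.
Surviving strategies — the Row player: {C, D, E}; the Column player: {I, II, IV, V}.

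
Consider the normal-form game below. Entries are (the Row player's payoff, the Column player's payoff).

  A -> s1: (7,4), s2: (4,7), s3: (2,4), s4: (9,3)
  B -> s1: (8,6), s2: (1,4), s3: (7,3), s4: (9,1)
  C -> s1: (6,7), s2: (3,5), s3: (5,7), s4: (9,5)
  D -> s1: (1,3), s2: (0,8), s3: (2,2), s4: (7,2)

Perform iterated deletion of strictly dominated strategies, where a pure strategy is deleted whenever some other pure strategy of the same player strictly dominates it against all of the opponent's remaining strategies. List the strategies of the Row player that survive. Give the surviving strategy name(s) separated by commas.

A, B, C

For the Row player, B strictly dominates D on the remaining columns (s1: 8>1, s2: 1>0, s3: 7>2, s4: 9>7); eliminate D.
The Column player's strategy s4 is strictly dominated by s1 (A: 4>3, B: 6>1, C: 7>5) and is removed.
Among the remaining strategies, none is strictly dominated by another pure strategy of the same player, so the elimination stops.
Surviving strategies — the Row player: {A, B, C}; the Column player: {s1, s2, s3}.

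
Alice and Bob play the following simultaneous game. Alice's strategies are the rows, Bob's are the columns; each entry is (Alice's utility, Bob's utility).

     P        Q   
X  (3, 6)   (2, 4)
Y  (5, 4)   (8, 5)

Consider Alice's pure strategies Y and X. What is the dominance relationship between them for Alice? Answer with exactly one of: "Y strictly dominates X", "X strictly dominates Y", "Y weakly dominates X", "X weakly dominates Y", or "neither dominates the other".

Y strictly dominates X

Y's payoffs vs X's, by Bob's action — P: 5>3, Q: 8>2.
Y gives a strictly higher payoff against each choice by Bob, so Y strictly dominates X.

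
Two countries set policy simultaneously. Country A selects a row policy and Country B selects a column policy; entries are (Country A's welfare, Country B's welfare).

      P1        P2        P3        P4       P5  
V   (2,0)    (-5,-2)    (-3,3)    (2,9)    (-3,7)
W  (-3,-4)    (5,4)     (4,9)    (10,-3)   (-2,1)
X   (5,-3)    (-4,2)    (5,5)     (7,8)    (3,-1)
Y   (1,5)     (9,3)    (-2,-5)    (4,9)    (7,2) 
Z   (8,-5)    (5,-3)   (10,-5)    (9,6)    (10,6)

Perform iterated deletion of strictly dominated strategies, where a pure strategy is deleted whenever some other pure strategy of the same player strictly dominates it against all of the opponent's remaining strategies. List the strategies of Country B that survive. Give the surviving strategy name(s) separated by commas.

Country A's strategy V is strictly dominated by X (P1: 5>2, P2: -4>-5, P3: 5>-3, P4: 7>2, P5: 3>-3) and is removed.
Row X is eliminated: Z beats it against every remaining column (P1: 8>5, P2: 5>-4, P3: 10>5, P4: 9>7, P5: 10>3).
Country B's strategy P1 is strictly dominated by P4 (W: -3>-4, Y: 9>5, Z: 6>-5) and is removed.
Among the remaining strategies, none is strictly dominated by another pure strategy of the same player, so the elimination stops.
Surviving strategies — Country A: {W, Y, Z}; Country B: {P2, P3, P4, P5}.

P2, P3, P4, P5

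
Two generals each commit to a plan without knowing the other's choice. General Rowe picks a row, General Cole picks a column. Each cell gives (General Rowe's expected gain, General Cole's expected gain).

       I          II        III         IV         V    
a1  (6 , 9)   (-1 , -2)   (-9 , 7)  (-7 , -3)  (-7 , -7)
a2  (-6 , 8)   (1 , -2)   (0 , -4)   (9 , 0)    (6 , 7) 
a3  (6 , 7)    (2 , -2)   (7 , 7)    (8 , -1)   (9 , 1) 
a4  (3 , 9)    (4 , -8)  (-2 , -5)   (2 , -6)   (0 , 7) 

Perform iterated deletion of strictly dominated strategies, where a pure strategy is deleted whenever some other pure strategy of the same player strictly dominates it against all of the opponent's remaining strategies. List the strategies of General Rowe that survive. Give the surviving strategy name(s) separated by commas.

a1, a3

Column II is eliminated: I beats it against every remaining row (a1: 9>-2, a2: 8>-2, a3: 7>-2, a4: 9>-8).
For General Rowe, a3 strictly dominates a4 on the remaining columns (I: 6>3, III: 7>-2, IV: 8>2, V: 9>0); eliminate a4.
Column IV is eliminated: I beats it against every remaining row (a1: 9>-3, a2: 8>0, a3: 7>-1).
For General Rowe, a3 strictly dominates a2 on the remaining columns (I: 6>-6, III: 7>0, V: 9>6); eliminate a2.
Column V is eliminated: I beats it against every remaining row (a1: 9>-7, a3: 7>1).
Among the remaining strategies, none is strictly dominated by another pure strategy of the same player, so the elimination stops.
Surviving strategies — General Rowe: {a1, a3}; General Cole: {I, III}.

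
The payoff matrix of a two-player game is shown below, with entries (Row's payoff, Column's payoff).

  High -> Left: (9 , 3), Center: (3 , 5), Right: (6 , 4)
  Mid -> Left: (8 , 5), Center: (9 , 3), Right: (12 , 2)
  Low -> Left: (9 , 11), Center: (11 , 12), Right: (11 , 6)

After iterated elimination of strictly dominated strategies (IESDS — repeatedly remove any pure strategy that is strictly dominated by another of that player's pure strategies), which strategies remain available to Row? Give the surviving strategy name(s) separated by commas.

Low

Column's strategy Right is strictly dominated by Center (High: 5>4, Mid: 3>2, Low: 12>6) and is removed.
For Row, Low strictly dominates Mid on the remaining columns (Left: 9>8, Center: 11>9); eliminate Mid.
Column Left is eliminated: Center beats it against every remaining row (High: 5>3, Low: 12>11).
Row's strategy High is strictly dominated by Low (Center: 11>3) and is removed.
Among the remaining strategies, none is strictly dominated by another pure strategy of the same player, so the elimination stops.
Surviving strategies — Row: {Low}; Column: {Center}.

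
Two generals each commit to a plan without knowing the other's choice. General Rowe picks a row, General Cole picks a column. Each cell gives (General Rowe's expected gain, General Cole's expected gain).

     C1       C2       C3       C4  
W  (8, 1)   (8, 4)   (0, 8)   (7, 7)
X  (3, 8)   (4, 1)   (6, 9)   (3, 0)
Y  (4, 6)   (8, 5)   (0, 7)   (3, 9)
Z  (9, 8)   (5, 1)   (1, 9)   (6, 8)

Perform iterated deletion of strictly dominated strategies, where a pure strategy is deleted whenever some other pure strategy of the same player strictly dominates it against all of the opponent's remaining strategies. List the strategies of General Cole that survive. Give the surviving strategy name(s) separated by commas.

Column C1 is eliminated: C3 beats it against every remaining row (W: 8>1, X: 9>8, Y: 7>6, Z: 9>8).
General Cole's strategy C2 is strictly dominated by C3 (W: 8>4, X: 9>1, Y: 7>5, Z: 9>1) and is removed.
Row Y is eliminated: Z beats it against every remaining column (C3: 1>0, C4: 6>3).
General Cole's strategy C4 is strictly dominated by C3 (W: 8>7, X: 9>0, Z: 9>8) and is removed.
General Rowe's strategy W is strictly dominated by X (C3: 6>0) and is removed.
Row Z is eliminated: X beats it against every remaining column (C3: 6>1).
Among the remaining strategies, none is strictly dominated by another pure strategy of the same player, so the elimination stops.
Surviving strategies — General Rowe: {X}; General Cole: {C3}.

C3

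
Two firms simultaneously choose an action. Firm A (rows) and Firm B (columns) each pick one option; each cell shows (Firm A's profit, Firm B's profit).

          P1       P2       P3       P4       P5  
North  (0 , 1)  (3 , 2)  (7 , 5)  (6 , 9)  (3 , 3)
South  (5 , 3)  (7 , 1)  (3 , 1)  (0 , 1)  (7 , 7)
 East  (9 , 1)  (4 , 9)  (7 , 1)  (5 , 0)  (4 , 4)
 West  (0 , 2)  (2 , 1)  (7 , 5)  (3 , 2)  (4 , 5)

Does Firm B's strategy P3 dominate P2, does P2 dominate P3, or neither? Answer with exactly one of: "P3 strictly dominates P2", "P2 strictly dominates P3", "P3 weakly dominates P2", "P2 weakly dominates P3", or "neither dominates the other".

Compare P3 to P2 across every action of Firm A: North: 5>2, South: 1=1, East: 1<9, West: 5>1.
P3 does better at North, West but worse at East; neither strategy dominates the other.

neither dominates the other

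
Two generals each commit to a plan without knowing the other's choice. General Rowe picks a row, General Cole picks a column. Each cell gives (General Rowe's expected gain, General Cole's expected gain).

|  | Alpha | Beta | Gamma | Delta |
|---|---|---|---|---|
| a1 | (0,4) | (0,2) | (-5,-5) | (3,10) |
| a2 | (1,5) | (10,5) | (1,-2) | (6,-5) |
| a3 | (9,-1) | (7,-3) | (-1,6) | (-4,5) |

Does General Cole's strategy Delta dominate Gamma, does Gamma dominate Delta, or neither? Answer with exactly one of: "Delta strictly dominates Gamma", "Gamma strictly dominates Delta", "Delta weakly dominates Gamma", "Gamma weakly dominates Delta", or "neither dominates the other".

Compare Delta to Gamma across each choice by General Rowe: a1: 10>-5, a2: -5<-2, a3: 5<6.
Delta does better at a1 but worse at a2, a3; neither strategy dominates the other.

neither dominates the other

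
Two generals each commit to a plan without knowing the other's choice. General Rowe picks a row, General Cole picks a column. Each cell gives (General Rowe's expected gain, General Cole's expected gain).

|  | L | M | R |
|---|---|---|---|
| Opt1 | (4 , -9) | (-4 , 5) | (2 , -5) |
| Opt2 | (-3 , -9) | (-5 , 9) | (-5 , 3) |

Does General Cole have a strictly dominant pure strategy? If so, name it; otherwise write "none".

M vs L: Opt1: 5>-9, Opt2: 9>-9.
M vs R: Opt1: 5>-5, Opt2: 9>3.
M strictly beats every other strategy against every opponent action, so it is strictly dominant.

M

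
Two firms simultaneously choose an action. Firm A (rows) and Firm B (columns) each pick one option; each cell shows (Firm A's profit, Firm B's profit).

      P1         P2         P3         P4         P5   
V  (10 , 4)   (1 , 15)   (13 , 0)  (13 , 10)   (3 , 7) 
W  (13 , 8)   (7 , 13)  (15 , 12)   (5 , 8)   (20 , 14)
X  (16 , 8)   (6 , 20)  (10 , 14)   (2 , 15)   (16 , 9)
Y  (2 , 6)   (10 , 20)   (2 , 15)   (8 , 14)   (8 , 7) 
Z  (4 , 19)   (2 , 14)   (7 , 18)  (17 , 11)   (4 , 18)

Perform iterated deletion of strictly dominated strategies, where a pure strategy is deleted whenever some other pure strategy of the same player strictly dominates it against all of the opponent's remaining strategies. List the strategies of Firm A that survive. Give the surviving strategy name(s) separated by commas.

Firm B's strategy P4 is strictly dominated by P2 (V: 15>10, W: 13>8, X: 20>15, Y: 20>14, Z: 14>11) and is removed.
Firm A's strategy V is strictly dominated by W (P1: 13>10, P2: 7>1, P3: 15>13, P5: 20>3) and is removed.
For Firm A, W strictly dominates Z on the remaining columns (P1: 13>4, P2: 7>2, P3: 15>7, P5: 20>4); eliminate Z.
For Firm B, P2 strictly dominates P1 on the remaining rows (W: 13>8, X: 20>8, Y: 20>6); eliminate P1.
Firm A's strategy X is strictly dominated by W (P2: 7>6, P3: 15>10, P5: 20>16) and is removed.
Column P3 is eliminated: P2 beats it against every remaining row (W: 13>12, Y: 20>15).
Among the remaining strategies, none is strictly dominated by another pure strategy of the same player, so the elimination stops.
Surviving strategies — Firm A: {W, Y}; Firm B: {P2, P5}.

W, Y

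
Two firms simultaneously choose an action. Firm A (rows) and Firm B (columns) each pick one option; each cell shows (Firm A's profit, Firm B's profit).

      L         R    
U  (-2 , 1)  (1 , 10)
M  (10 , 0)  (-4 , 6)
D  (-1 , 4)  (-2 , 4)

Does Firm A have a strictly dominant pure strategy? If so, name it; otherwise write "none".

none

U fails to dominate M at L (-2<10).
M fails to dominate U at R (-4<1).
D fails to dominate U at R (-2<1).
No single strategy dominates all the others.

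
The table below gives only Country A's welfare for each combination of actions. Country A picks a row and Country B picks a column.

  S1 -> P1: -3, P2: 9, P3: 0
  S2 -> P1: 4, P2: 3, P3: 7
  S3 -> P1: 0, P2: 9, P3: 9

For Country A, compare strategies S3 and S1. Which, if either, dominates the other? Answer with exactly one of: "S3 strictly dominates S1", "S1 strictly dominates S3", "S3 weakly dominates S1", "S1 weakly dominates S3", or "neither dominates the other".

S3 weakly dominates S1

S3's payoffs vs S1's, by Country B's action — P1: 0>-3, P2: 9=9, P3: 9>0.
S3 is at least as good everywhere and strictly better somewhere (tied only at P2), so S3 weakly but not strictly dominates S1.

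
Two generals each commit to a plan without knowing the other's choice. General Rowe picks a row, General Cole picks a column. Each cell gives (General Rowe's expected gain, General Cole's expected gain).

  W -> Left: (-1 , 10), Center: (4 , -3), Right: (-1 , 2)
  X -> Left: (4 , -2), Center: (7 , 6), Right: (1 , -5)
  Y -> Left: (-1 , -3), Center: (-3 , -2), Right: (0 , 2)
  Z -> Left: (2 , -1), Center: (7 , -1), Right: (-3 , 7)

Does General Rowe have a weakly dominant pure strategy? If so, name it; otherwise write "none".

X vs W: Left: 4>-1, Center: 7>4, Right: 1>-1.
X vs Y: Left: 4>-1, Center: 7>-3, Right: 1>0.
X vs Z: Left: 4>2, Center: 7=7, Right: 1>-3.
X is at least as good as every other strategy against every opponent action, so it is weakly dominant.

X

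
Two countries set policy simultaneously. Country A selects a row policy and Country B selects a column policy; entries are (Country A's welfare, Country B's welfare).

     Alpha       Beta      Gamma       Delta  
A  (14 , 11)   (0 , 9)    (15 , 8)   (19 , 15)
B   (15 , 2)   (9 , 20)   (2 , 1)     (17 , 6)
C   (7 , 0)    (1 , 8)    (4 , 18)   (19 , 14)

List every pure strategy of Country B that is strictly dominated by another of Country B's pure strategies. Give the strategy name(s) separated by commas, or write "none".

Delta strictly dominates Alpha — A: 15>11, B: 6>2, C: 14>0.
Nothing dominates Beta: Alpha at B (20>2); Gamma at A (9>8); Delta at B (20>6).
Gamma is not dominated — it holds its own against Alpha at C (18>0); Beta at C (18>8); Delta at C (18>14).
Nothing dominates Delta: Alpha at A (15>11); Beta at A (15>9); Gamma at A (15>8).

Alpha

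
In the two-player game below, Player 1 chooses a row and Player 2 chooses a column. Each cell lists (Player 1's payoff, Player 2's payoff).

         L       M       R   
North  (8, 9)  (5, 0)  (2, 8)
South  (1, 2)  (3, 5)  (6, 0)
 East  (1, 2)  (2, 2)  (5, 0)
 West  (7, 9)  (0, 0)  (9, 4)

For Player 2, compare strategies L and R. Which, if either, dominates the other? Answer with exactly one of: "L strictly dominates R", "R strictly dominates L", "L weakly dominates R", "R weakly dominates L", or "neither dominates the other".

L strictly dominates R

L's payoffs vs R's, by Player 1's action — North: 9>8, South: 2>0, East: 2>0, West: 9>4.
Every comparison favours L, so L strictly dominates R.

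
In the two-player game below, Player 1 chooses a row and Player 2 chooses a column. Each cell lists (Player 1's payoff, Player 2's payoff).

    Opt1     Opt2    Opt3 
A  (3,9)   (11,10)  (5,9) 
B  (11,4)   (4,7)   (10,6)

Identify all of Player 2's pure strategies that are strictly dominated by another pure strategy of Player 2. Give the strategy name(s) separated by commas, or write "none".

Opt1: dominated, since Opt2 does at least as well everywhere (A: 10>9, B: 7>4).
Nothing dominates Opt2: Opt1 at A (10>9); Opt3 at A (10>9).
Opt2 strictly dominates Opt3 — A: 10>9, B: 7>6.

Opt1, Opt3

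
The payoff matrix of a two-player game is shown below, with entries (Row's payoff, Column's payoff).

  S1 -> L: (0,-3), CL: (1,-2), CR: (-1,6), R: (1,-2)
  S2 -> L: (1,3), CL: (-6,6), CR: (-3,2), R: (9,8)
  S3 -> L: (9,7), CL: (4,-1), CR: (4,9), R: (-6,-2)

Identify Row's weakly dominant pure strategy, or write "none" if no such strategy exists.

S1 fails to dominate S2 at L (0<1).
S2 fails to dominate S1 at CL (-6<1).
S3 fails to dominate S1 at R (-6<1).
No single strategy dominates all the others.

none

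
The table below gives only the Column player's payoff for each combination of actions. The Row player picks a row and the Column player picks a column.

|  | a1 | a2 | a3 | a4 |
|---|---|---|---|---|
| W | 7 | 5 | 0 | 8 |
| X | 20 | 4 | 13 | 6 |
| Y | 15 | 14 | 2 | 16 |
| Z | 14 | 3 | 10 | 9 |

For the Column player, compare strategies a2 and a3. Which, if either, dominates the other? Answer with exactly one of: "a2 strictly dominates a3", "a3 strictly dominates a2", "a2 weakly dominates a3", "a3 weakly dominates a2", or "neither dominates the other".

a2's payoffs vs a3's, by the Row player's action — W: 5>0, X: 4<13, Y: 14>2, Z: 3<10.
a2 does better at W, Y but worse at X, Z; neither strategy dominates the other.

neither dominates the other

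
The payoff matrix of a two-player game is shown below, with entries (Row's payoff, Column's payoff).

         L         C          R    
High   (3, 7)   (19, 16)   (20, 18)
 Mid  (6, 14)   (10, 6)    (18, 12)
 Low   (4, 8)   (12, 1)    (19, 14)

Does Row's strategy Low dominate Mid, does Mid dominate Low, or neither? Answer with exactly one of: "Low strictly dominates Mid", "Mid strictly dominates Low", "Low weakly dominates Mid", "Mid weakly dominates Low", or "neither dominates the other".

neither dominates the other

Compare Low to Mid across each opponent action: L: 4<6, C: 12>10, R: 19>18.
Low does better at C, R but worse at L; neither strategy dominates the other.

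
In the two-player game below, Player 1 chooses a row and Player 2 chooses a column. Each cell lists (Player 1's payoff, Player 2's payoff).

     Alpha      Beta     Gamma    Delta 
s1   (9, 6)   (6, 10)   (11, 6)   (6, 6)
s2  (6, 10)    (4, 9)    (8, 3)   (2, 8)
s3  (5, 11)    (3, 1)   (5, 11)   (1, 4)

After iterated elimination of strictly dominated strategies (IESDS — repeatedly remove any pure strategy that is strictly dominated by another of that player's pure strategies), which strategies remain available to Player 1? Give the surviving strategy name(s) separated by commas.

s1

Player 1's strategy s2 is strictly dominated by s1 (Alpha: 9>6, Beta: 6>4, Gamma: 11>8, Delta: 6>2) and is removed.
Player 1's strategy s3 is strictly dominated by s1 (Alpha: 9>5, Beta: 6>3, Gamma: 11>5, Delta: 6>1) and is removed.
Player 2's strategy Alpha is strictly dominated by Beta (s1: 10>6) and is removed.
Column Gamma is eliminated: Beta beats it against every remaining row (s1: 10>6).
For Player 2, Beta strictly dominates Delta on the remaining rows (s1: 10>6); eliminate Delta.
Among the remaining strategies, none is strictly dominated by another pure strategy of the same player, so the elimination stops.
Surviving strategies — Player 1: {s1}; Player 2: {Beta}.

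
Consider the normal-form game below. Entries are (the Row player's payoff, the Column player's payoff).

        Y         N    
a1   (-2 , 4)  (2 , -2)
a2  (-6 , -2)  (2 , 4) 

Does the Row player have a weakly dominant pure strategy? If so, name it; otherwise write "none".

a1 vs a2: Y: -2>-6, N: 2=2.
a1 is at least as good as every other strategy against every opponent action, so it is weakly dominant.

a1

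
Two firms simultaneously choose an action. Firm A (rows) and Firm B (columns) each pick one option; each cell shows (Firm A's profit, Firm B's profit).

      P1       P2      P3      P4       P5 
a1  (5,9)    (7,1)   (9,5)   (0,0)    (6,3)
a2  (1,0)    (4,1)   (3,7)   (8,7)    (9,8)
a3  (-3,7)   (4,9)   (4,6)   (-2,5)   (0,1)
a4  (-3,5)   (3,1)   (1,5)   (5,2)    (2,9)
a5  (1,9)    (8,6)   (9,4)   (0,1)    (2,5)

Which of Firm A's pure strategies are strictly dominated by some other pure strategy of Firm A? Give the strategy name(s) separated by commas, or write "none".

a1: no other strategy beats it everywhere (a2 at P1 (5>1); a3 at P1 (5>-3); a4 at P1 (5>-3); a5 at P1 (5>1)).
Nothing dominates a2: a1 at P4 (8>0); a3 at P1 (1>-3); a4 at P1 (1>-3); a5 at P1 (1=1).
a1 strictly dominates a3 — P1: 5>-3, P2: 7>4, P3: 9>4, P4: 0>-2, P5: 6>0.
a2 strictly dominates a4 — P1: 1>-3, P2: 4>3, P3: 3>1, P4: 8>5, P5: 9>2.
Nothing dominates a5: a1 at P2 (8>7); a2 at P1 (1=1); a3 at P1 (1>-3); a4 at P1 (1>-3).

a3, a4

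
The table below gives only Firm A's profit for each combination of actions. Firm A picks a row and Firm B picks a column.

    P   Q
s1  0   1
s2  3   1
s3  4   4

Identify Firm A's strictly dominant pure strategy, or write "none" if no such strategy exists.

s3

s3 vs s1: P: 4>0, Q: 4>1.
s3 vs s2: P: 4>3, Q: 4>1.
s3 strictly beats every other strategy against every opponent action, so it is strictly dominant.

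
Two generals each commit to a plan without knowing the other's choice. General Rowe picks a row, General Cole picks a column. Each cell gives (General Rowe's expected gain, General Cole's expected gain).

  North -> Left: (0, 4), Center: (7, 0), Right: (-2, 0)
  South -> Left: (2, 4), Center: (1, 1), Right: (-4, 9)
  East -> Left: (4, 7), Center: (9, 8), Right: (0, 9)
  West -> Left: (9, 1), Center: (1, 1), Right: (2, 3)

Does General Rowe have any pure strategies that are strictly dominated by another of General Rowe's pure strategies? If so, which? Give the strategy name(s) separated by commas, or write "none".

North, South

East strictly dominates North — Left: 4>0, Center: 9>7, Right: 0>-2.
South: dominated, since East does at least as well everywhere (Left: 4>2, Center: 9>1, Right: 0>-4).
East: no other strategy beats it everywhere (North at Left (4>0); South at Left (4>2); West at Center (9>1)).
West is not dominated — it holds its own against North at Left (9>0); South at Left (9>2); East at Left (9>4).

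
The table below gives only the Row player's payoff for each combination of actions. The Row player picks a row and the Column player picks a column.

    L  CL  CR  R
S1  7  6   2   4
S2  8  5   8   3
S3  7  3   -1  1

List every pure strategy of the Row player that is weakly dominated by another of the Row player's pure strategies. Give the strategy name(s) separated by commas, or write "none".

S1: no other strategy beats it everywhere (S2 at CL (6>5); S3 at CL (6>3)).
S2: no other strategy beats it everywhere (S1 at L (8>7); S3 at L (8>7)).
S1 weakly dominates S3 — L: 7=7, CL: 6>3, CR: 2>-1, R: 4>1.

S3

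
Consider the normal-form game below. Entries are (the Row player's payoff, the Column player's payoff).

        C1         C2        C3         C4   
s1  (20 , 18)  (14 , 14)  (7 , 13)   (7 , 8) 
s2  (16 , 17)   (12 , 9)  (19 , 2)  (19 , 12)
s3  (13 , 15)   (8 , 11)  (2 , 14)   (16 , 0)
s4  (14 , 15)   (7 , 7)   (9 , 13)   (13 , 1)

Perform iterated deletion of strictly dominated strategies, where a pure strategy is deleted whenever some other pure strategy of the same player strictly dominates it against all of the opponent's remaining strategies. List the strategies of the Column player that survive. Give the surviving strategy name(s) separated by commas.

C1

Row s3 is eliminated: s2 beats it against every remaining column (C1: 16>13, C2: 12>8, C3: 19>2, C4: 19>16).
For the Row player, s2 strictly dominates s4 on the remaining columns (C1: 16>14, C2: 12>7, C3: 19>9, C4: 19>13); eliminate s4.
Column C2 is eliminated: C1 beats it against every remaining row (s1: 18>14, s2: 17>9).
Column C3 is eliminated: C1 beats it against every remaining row (s1: 18>13, s2: 17>2).
The Column player's strategy C4 is strictly dominated by C1 (s1: 18>8, s2: 17>12) and is removed.
For the Row player, s1 strictly dominates s2 on the remaining columns (C1: 20>16); eliminate s2.
Among the remaining strategies, none is strictly dominated by another pure strategy of the same player, so the elimination stops.
Surviving strategies — the Row player: {s1}; the Column player: {C1}.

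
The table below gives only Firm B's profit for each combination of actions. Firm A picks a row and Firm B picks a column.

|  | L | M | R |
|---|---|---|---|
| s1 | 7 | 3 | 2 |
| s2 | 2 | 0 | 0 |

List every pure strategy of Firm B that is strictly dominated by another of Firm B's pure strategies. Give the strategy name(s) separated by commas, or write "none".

M, R

L is not dominated — it holds its own against M at s1 (7>3); R at s1 (7>2).
M: dominated, since L does at least as well everywhere (s1: 7>3, s2: 2>0).
R is strictly dominated by L (s1: 7>2, s2: 2>0).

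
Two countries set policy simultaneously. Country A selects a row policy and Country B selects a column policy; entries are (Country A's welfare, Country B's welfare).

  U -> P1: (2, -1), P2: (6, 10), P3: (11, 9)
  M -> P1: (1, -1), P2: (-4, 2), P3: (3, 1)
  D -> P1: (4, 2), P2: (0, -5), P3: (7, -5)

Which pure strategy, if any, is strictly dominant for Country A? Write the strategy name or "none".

U fails to dominate D at P1 (2<4).
M fails to dominate U at P1 (1<2).
D fails to dominate U at P2 (0<6).
No single strategy dominates all the others.

none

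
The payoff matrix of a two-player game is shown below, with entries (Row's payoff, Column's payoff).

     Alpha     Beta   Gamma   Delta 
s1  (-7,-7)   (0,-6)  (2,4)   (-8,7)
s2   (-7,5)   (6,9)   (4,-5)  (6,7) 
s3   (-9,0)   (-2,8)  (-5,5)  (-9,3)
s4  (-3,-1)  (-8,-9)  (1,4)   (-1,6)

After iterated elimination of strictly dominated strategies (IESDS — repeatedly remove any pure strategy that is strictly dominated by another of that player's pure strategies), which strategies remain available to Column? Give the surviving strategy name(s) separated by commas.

For Row, s1 strictly dominates s3 on the remaining columns (Alpha: -7>-9, Beta: 0>-2, Gamma: 2>-5, Delta: -8>-9); eliminate s3.
Column Alpha is eliminated: Delta beats it against every remaining row (s1: 7>-7, s2: 7>5, s4: 6>-1).
Row's strategy s1 is strictly dominated by s2 (Beta: 6>0, Gamma: 4>2, Delta: 6>-8) and is removed.
Row's strategy s4 is strictly dominated by s2 (Beta: 6>-8, Gamma: 4>1, Delta: 6>-1) and is removed.
Column Gamma is eliminated: Beta beats it against every remaining row (s2: 9>-5).
Column Delta is eliminated: Beta beats it against every remaining row (s2: 9>7).
Among the remaining strategies, none is strictly dominated by another pure strategy of the same player, so the elimination stops.
Surviving strategies — Row: {s2}; Column: {Beta}.

Beta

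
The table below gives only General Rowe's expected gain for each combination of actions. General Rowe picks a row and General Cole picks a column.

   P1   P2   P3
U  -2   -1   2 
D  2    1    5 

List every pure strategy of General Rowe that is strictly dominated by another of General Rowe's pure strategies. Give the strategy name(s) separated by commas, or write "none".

U: dominated, since D does at least as well everywhere (P1: 2>-2, P2: 1>-1, P3: 5>2).
Nothing dominates D: U at P1 (2>-2).

U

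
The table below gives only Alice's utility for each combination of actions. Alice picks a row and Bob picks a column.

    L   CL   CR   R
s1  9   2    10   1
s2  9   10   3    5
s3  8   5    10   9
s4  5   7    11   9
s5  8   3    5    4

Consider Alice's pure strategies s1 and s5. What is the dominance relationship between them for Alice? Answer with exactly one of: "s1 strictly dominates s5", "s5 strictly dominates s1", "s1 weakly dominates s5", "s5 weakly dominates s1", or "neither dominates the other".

neither dominates the other

Compare s1 to s5 across every action of Bob: L: 9>8, CL: 2<3, CR: 10>5, R: 1<4.
s1 does better at L, CR but worse at CL, R; neither strategy dominates the other.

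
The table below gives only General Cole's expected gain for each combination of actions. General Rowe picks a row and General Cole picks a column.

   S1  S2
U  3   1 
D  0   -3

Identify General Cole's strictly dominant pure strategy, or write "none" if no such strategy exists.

S1

S1 vs S2: U: 3>1, D: 0>-3.
S1 strictly beats every other strategy against every opponent action, so it is strictly dominant.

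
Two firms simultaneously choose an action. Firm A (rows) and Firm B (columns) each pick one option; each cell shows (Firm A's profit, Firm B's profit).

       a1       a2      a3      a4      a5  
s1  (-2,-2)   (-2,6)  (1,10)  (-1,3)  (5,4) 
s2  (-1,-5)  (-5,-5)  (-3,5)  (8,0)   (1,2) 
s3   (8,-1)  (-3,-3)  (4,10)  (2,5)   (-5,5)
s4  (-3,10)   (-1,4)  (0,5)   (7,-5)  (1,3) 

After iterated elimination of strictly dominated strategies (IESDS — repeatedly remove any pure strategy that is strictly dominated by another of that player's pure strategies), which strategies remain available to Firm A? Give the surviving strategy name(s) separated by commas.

s3

Column a2 is eliminated: a3 beats it against every remaining row (s1: 10>6, s2: 5>-5, s3: 10>-3, s4: 5>4).
Firm B's strategy a4 is strictly dominated by a3 (s1: 10>3, s2: 5>0, s3: 10>5, s4: 5>-5) and is removed.
Row s4 is eliminated: s1 beats it against every remaining column (a1: -2>-3, a3: 1>0, a5: 5>1).
Column a1 is eliminated: a3 beats it against every remaining row (s1: 10>-2, s2: 5>-5, s3: 10>-1).
Firm A's strategy s2 is strictly dominated by s1 (a3: 1>-3, a5: 5>1) and is removed.
Firm B's strategy a5 is strictly dominated by a3 (s1: 10>4, s3: 10>5) and is removed.
For Firm A, s3 strictly dominates s1 on the remaining columns (a3: 4>1); eliminate s1.
Among the remaining strategies, none is strictly dominated by another pure strategy of the same player, so the elimination stops.
Surviving strategies — Firm A: {s3}; Firm B: {a3}.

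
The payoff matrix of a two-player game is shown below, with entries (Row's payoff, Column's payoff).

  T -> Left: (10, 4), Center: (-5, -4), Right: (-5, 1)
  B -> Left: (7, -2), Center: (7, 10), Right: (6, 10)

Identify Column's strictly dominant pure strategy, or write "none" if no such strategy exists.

Left fails to dominate Center at B (-2<10).
Center fails to dominate Left at T (-4<4).
Right fails to dominate Left at T (1<4).
No single strategy dominates all the others.

none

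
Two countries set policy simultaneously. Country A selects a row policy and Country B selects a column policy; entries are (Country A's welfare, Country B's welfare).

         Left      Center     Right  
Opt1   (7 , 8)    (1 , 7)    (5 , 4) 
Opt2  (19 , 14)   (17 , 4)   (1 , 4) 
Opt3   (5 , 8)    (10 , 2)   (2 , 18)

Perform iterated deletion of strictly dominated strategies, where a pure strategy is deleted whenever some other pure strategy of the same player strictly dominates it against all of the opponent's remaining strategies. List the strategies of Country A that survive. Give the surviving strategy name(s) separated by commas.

Opt2

For Country B, Left strictly dominates Center on the remaining rows (Opt1: 8>7, Opt2: 14>4, Opt3: 8>2); eliminate Center.
For Country A, Opt1 strictly dominates Opt3 on the remaining columns (Left: 7>5, Right: 5>2); eliminate Opt3.
Column Right is eliminated: Left beats it against every remaining row (Opt1: 8>4, Opt2: 14>4).
Row Opt1 is eliminated: Opt2 beats it against every remaining column (Left: 19>7).
Among the remaining strategies, none is strictly dominated by another pure strategy of the same player, so the elimination stops.
Surviving strategies — Country A: {Opt2}; Country B: {Left}.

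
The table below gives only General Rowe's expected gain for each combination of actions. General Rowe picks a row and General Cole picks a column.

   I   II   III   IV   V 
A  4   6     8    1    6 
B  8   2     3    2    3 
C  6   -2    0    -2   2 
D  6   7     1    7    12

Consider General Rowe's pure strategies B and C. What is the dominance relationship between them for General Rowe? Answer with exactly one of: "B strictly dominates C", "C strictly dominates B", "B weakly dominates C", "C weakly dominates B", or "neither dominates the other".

B strictly dominates C

B's payoffs vs C's, by General Cole's action — I: 8>6, II: 2>-2, III: 3>0, IV: 2>-2, V: 3>2.
Every comparison favours B, so B strictly dominates C.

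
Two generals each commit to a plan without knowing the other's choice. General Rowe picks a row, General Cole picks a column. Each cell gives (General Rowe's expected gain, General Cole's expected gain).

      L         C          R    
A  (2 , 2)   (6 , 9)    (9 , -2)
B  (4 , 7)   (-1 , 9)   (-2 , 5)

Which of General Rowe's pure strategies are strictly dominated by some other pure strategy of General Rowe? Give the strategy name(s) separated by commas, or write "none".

none

A is not dominated — it holds its own against B at C (6>-1).
B: no other strategy beats it everywhere (A at L (4>2)).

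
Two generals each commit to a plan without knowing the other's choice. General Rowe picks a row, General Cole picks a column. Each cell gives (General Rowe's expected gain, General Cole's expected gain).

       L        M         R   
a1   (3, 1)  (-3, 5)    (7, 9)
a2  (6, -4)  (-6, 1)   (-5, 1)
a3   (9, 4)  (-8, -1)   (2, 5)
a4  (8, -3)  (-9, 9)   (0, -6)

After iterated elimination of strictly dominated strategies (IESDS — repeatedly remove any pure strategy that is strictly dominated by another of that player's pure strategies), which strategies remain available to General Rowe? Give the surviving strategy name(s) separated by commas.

a1

General Rowe's strategy a4 is strictly dominated by a3 (L: 9>8, M: -8>-9, R: 2>0) and is removed.
For General Cole, R strictly dominates L on the remaining rows (a1: 9>1, a2: 1>-4, a3: 5>4); eliminate L.
Row a2 is eliminated: a1 beats it against every remaining column (M: -3>-6, R: 7>-5).
Row a3 is eliminated: a1 beats it against every remaining column (M: -3>-8, R: 7>2).
Column M is eliminated: R beats it against every remaining row (a1: 9>5).
Among the remaining strategies, none is strictly dominated by another pure strategy of the same player, so the elimination stops.
Surviving strategies — General Rowe: {a1}; General Cole: {R}.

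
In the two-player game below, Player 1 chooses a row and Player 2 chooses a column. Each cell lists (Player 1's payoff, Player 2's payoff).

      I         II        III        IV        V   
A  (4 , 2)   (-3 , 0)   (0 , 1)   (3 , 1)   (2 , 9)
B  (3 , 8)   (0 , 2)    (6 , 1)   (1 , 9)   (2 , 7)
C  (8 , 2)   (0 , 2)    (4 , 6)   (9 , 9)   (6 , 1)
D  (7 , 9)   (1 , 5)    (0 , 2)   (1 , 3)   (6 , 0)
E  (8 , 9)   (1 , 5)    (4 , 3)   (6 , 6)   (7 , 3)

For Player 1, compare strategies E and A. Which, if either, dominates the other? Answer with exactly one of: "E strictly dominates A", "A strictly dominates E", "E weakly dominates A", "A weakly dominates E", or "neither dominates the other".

Compare E to A across every action of Player 2: I: 8>4, II: 1>-3, III: 4>0, IV: 6>3, V: 7>2.
E gives a strictly higher payoff against every action of Player 2, so E strictly dominates A.

E strictly dominates A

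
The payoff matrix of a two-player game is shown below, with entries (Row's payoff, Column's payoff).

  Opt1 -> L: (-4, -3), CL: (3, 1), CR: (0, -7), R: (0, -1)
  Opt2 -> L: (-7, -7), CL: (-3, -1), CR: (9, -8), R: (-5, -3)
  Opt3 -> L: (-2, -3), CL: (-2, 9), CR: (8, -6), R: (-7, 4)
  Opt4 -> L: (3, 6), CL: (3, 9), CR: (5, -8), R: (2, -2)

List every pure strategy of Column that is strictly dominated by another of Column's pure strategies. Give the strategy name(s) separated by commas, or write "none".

L, CR, R

L: dominated, since CL does at least as well everywhere (Opt1: 1>-3, Opt2: -1>-7, Opt3: 9>-3, Opt4: 9>6).
CL: no other strategy beats it everywhere (L at Opt1 (1>-3); CR at Opt1 (1>-7); R at Opt1 (1>-1)).
CR is strictly dominated by L (Opt1: -3>-7, Opt2: -7>-8, Opt3: -3>-6, Opt4: 6>-8).
R: dominated, since CL does at least as well everywhere (Opt1: 1>-1, Opt2: -1>-3, Opt3: 9>4, Opt4: 9>-2).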